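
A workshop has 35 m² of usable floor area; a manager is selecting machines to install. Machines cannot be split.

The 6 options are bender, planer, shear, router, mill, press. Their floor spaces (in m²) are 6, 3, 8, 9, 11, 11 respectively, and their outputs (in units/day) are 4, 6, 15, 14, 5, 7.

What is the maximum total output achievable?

42

Allowing fractional choices, the relaxed optimum would be about 44.7, but machines are indivisible.
planer + shear + router + press: floor space 3 + 8 + 9 + 11 = 31 ≤ 35, output 6 + 15 + 14 + 7 = 42.
planer + shear + router + mill: floor space 3 + 8 + 9 + 11 = 31 ≤ 35, output 6 + 15 + 14 + 5 = 40.
Best is planer, shear, router, and press with total output 42.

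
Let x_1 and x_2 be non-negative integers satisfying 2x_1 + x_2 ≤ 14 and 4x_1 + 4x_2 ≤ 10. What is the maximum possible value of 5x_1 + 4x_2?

Relaxing integrality, the LP optimum is 12.50 at (x_1,x_2) = (2.5, 0), which is not an integer point.
(x_1,x_2)=(2,0) is feasible, giving 10.
(x_1,x_2)=(1,1) is feasible, giving 9.
(x_1,x_2)=(1,0) is feasible, giving 5.
Maximum is 10 at (x_1,x_2)=(2,0).

10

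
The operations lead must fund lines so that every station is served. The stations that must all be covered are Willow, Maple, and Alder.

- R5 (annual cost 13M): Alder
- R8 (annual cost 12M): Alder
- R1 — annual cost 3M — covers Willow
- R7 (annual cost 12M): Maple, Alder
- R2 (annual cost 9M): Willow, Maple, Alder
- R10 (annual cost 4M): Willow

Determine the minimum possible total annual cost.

R2 alone covers Willow, Maple, Alder — every station.
Total annual cost: 9.

9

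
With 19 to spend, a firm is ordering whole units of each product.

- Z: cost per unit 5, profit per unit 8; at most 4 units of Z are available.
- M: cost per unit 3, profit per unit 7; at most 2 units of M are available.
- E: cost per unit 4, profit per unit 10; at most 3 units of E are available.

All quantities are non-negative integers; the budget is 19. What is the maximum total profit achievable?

This is a bounded integer knapsack.
2×M and 3×E: cost 18 ≤ 19, profit 2·7 + 3·10 = 44.
1×Z, 2×M, and 2×E: cost 19 ≤ 19, profit 1·8 + 2·7 + 2·10 = 42.
Best is 44.

44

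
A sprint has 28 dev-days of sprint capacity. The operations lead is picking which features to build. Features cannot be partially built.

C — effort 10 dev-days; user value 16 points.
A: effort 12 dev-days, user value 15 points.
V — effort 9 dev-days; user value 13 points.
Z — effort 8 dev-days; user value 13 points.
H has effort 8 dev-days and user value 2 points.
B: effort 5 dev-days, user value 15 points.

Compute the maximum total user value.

46

This is a 0-1 knapsack instance.
Allowing fractional choices, the relaxed optimum would be about 51.2, but features are indivisible.
C + Z + B: effort 10 + 8 + 5 = 23 ≤ 28, user value 16 + 13 + 15 = 44.
C + V + B: effort 10 + 9 + 5 = 24 ≤ 28, user value 16 + 13 + 15 = 44.
C + A + B: effort 10 + 12 + 5 = 27 ≤ 28, user value 16 + 15 + 15 = 46.
Best is C, A, and B with total user value 46.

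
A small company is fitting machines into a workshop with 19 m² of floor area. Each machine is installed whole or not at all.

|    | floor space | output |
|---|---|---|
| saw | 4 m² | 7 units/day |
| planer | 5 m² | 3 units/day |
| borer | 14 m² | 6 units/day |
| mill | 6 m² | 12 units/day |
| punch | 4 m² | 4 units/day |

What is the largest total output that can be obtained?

saw + mill + punch: floor space 4 + 6 + 4 = 14 ≤ 19, output 7 + 12 + 4 = 23.
saw + planer + mill + punch: floor space 4 + 5 + 6 + 4 = 19 ≤ 19, output 7 + 3 + 12 + 4 = 26.
Best is saw, planer, mill, and punch with total output 26.

26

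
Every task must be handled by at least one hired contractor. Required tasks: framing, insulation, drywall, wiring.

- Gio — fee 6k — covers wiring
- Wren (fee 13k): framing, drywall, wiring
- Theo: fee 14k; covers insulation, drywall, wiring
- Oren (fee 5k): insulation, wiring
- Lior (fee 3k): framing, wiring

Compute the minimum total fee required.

17

This is a weighted set-cover instance.
The greedy cost-per-new-task heuristic would pick Lior, Oren, and Wren for 21, but a cheaper cover exists.
Choose Theo and Lior: together they cover framing, insulation, drywall, wiring — every task.
Total fee: 14 + 3 = 17.
No cover costs less than 17.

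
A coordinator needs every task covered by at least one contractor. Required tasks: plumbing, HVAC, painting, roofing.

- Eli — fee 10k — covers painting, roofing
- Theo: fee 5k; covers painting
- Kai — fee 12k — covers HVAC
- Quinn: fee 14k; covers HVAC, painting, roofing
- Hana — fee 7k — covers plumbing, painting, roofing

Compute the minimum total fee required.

Choose Kai and Hana: together they cover plumbing, HVAC, painting, roofing — every task.
Total fee: 12 + 7 = 19.
No cover costs less than 19.

19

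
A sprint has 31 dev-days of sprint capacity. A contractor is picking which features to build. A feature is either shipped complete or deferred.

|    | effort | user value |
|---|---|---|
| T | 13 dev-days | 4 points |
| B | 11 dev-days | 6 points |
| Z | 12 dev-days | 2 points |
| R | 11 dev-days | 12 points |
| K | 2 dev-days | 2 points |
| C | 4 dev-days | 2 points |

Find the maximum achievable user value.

22

Allowing fractional choices, the relaxed optimum would be about 22.9, but features are indivisible.
B + R + K: effort 11 + 11 + 2 = 24 ≤ 31, user value 6 + 12 + 2 = 20.
B + R + C: effort 11 + 11 + 4 = 26 ≤ 31, user value 6 + 12 + 2 = 20.
B + R + K + C: effort 11 + 11 + 2 + 4 = 28 ≤ 31, user value 6 + 12 + 2 + 2 = 22.
Best is B, R, K, and C with total user value 22.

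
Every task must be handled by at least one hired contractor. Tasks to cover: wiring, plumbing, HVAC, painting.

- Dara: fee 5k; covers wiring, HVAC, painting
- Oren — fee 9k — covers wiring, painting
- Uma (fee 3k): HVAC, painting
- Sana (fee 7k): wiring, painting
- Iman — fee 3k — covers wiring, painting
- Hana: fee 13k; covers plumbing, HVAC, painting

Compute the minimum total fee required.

This is a weighted set-cover instance.
The greedy cost-per-new-task heuristic would pick Uma, Iman, and Hana for 19, but a cheaper cover exists.
Choose Iman and Hana: together they cover wiring, plumbing, HVAC, painting — every task.
Total fee: 3 + 13 = 16.
No cover costs less than 16.

16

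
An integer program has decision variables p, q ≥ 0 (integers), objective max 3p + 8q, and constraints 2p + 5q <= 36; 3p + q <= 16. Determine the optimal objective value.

57

Relaxing integrality, the LP optimum is 57.60 at (p,q) = (0, 7.2), which is not an integer point.
(p,q)=(3,6): 2·3+5·6=36≤36, 3·3+1·6=15≤16, objective 57.
(p,q)=(0,7): 2·0+5·7=35≤36, 3·0+1·7=7≤16, objective 56.
Maximum is 57 at (p,q)=(3,6).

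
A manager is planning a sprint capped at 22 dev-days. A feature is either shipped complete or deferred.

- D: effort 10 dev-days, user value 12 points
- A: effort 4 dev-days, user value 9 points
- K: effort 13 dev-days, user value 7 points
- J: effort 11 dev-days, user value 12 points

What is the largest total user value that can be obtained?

24

This is a 0-1 knapsack instance.
Allowing fractional choices, the relaxed optimum would be about 29.7, but features are indivisible.
D + J: effort 10 + 11 = 21 ≤ 22, user value 12 + 12 = 24.
A + J: effort 4 + 11 = 15 ≤ 22, user value 9 + 12 = 21.
D + A: effort 10 + 4 = 14 ≤ 22, user value 12 + 9 = 21.
Best is D and J with total user value 24.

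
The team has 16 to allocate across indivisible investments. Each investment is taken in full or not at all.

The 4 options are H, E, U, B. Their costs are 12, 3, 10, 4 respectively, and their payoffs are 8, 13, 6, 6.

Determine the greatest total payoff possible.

21

Allowing fractional choices, the relaxed optimum would be about 25.0, but investments are indivisible.
E + U: cost 3 + 10 = 13 ≤ 16, payoff 13 + 6 = 19.
E + B: cost 3 + 4 = 7 ≤ 16, payoff 13 + 6 = 19.
H + E: cost 12 + 3 = 15 ≤ 16, payoff 8 + 13 = 21.
Best is H and E with total payoff 21.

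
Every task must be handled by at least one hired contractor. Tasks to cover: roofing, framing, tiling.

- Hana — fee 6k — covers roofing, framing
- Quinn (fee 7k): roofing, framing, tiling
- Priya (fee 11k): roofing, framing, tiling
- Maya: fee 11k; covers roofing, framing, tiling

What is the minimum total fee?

This is a weighted set-cover instance.
Quinn alone covers roofing, framing, tiling — every task.
Total fee: 7.

7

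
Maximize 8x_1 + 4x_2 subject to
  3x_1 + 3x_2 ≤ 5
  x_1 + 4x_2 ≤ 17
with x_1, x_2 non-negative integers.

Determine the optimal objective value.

(x_1,x_2)=(1,0) is feasible, giving 8.
(x_1,x_2)=(0,1) is feasible, giving 4.
(x_1,x_2)=(0,0) is feasible, giving 0.
Maximum is 8 at (x_1,x_2)=(1,0).

8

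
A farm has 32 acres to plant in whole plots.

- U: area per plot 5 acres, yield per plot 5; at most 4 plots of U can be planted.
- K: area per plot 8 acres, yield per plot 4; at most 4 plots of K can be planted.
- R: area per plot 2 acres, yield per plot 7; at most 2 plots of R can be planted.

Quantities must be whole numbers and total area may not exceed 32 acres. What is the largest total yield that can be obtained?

R has the best ratio (7/2); taking only R gives at most 2×7 = 14 (stopped by the supply cap of 2).
Mixing does better — 4×U, 1×K, and 2×R: area 32 ≤ 32, yield 4·5 + 1·4 + 2·7 = 38.

38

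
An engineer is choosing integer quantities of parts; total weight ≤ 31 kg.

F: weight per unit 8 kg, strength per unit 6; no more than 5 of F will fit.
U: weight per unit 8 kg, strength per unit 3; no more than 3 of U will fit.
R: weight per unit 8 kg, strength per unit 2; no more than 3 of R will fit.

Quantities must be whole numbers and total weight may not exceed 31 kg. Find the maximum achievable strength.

F has the best ratio (6/8); taking only F gives at most 3×6 = 18 (stopped by the weight limit).
Optimal: 3×F: weight 24 ≤ 31, strength 3·6 = 18.

18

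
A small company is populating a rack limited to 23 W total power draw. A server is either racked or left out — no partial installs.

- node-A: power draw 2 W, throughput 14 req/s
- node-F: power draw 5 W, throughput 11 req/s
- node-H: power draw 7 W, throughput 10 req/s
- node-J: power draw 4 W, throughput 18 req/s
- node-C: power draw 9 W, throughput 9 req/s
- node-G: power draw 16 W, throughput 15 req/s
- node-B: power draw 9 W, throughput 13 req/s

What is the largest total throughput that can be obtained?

56

Allowing fractional choices, the relaxed optimum would be about 60.3, but servers are indivisible.
node-A + node-H + node-J + node-B: power draw 2 + 7 + 4 + 9 = 22 ≤ 23, throughput 14 + 10 + 18 + 13 = 55.
node-A + node-F + node-J + node-B: power draw 2 + 5 + 4 + 9 = 20 ≤ 23, throughput 14 + 11 + 18 + 13 = 56.
Best is node-A, node-F, node-J, and node-B with total throughput 56.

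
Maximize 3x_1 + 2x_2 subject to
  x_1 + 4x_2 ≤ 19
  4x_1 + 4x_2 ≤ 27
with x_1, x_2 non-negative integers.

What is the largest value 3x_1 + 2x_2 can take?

(x_1,x_2)=(6,0): 1·6+4·0=6≤19, 4·6+4·0=24≤27, objective 18.
(x_1,x_2)=(5,1): 1·5+4·1=9≤19, 4·5+4·1=24≤27, objective 17.
(x_1,x_2)=(5,0): 1·5+4·0=5≤19, 4·5+4·0=20≤27, objective 15.
Maximum is 18 at (x_1,x_2)=(6,0).

18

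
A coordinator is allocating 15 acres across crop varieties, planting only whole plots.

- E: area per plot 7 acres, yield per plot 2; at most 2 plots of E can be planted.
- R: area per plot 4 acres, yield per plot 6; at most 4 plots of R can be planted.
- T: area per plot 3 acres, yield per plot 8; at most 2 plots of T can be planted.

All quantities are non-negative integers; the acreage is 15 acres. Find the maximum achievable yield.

3×R and 1×T: area 15 ≤ 15, yield 3·6 + 1·8 = 26.
2×R and 2×T: area 14 ≤ 15, yield 2·6 + 2·8 = 28.
Best is 28.

28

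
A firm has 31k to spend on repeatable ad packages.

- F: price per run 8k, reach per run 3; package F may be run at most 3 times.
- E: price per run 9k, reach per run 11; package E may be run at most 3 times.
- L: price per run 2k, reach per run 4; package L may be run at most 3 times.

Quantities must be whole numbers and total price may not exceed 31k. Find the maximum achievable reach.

41

3×E and 1×L: price 29 ≤ 31, reach 3·11 + 1·4 = 37.
3×E and 2×L: price 31 ≤ 31, reach 3·11 + 2·4 = 41.
Best is 41.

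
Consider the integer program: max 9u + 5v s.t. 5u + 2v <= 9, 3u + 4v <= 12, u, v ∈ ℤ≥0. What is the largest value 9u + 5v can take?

(u,v)=(1,2): 5·1+2·2=9≤9, 3·1+4·2=11≤12, objective 19.
(u,v)=(0,3): 5·0+2·3=6≤9, 3·0+4·3=12≤12, objective 15.
(u,v)=(1,1): 5·1+2·1=7≤9, 3·1+4·1=7≤12, objective 14.
Maximum is 19 at (u,v)=(1,2).

19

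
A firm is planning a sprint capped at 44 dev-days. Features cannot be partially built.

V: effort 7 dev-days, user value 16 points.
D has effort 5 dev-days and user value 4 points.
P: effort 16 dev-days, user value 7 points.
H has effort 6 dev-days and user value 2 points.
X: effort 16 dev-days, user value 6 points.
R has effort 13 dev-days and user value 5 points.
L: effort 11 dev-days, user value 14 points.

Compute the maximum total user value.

41

Take V, D, P, and L: effort 7 + 5 + 16 + 11 = 39 ≤ 44, user value 16 + 4 + 7 + 14 = 41.
No feasible combination exceeds this.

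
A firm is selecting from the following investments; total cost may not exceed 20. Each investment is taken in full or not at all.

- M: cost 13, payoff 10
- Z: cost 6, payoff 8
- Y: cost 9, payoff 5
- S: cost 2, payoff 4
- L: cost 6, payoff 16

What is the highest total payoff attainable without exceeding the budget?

Allowing fractional choices, the relaxed optimum would be about 32.6, but investments are indivisible.
Y + S + L: cost 9 + 2 + 6 = 17 ≤ 20, payoff 5 + 4 + 16 = 25.
M + L: cost 13 + 6 = 19 ≤ 20, payoff 10 + 16 = 26.
Z + S + L: cost 6 + 2 + 6 = 14 ≤ 20, payoff 8 + 4 + 16 = 28.
Best is Z, S, and L with total payoff 28.

28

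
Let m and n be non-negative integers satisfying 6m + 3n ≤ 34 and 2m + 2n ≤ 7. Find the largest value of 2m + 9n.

27

Relaxing integrality, the LP optimum is 31.50 at (m,n) = (0, 3.5), which is not an integer point.
(m,n)=(0,3) is feasible, giving 27.
(m,n)=(1,2) is feasible, giving 20.
(m,n)=(0,2) is feasible, giving 18.
Maximum is 27 at (m,n)=(0,3).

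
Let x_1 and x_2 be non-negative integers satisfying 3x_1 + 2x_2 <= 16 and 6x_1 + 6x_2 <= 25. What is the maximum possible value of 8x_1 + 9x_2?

(x_1,x_2)=(0,4): 3·0+2·4=8≤16, 6·0+6·4=24≤25, objective 36.
(x_1,x_2)=(1,3): 3·1+2·3=9≤16, 6·1+6·3=24≤25, objective 35.
(x_1,x_2)=(0,3): 3·0+2·3=6≤16, 6·0+6·3=18≤25, objective 27.
The best lattice point is (0,4), giving 36.

36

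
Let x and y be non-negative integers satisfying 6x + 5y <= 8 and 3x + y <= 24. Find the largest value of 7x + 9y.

(x,y)=(0,1): 6·0+5·1=5≤8, 3·0+1·1=1≤24, objective 9.
(x,y)=(1,0): 6·1+5·0=6≤8, 3·1+1·0=3≤24, objective 7.
(x,y)=(0,0): 6·0+5·0=0≤8, 3·0+1·0=0≤24, objective 0.
No feasible integer point exceeds 9.

9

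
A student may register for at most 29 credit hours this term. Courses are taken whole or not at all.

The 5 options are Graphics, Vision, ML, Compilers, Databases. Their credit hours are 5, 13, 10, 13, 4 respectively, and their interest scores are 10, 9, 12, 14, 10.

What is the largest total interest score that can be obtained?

36

Allowing fractional choices, the relaxed optimum would be about 42.8, but courses are indivisible.
Graphics + Compilers + Databases: credit hours 5 + 13 + 4 = 22 ≤ 29, interest score 10 + 14 + 10 = 34.
ML + Compilers + Databases: credit hours 10 + 13 + 4 = 27 ≤ 29, interest score 12 + 14 + 10 = 36.
Graphics + ML + Compilers: credit hours 5 + 10 + 13 = 28 ≤ 29, interest score 10 + 12 + 14 = 36.
The maximum interest score is 36; one optimal choice is ML, Compilers, and Databases.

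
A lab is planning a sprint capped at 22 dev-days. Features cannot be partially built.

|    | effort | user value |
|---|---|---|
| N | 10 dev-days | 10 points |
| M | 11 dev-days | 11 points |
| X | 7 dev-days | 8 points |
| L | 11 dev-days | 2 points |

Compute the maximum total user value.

21

This is a 0-1 knapsack instance.
Allowing fractional choices, the relaxed optimum would be about 23.0, but features are indivisible.
M + X: effort 11 + 7 = 18 ≤ 22, user value 11 + 8 = 19.
N + X: effort 10 + 7 = 17 ≤ 22, user value 10 + 8 = 18.
N + M: effort 10 + 11 = 21 ≤ 22, user value 10 + 11 = 21.
Best is N and M with total user value 21.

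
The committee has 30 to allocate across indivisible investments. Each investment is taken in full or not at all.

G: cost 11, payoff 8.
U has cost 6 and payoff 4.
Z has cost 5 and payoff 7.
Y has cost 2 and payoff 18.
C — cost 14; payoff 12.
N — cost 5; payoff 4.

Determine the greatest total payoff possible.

41

Allowing fractional choices, the relaxed optimum would be about 43.9, but investments are indivisible.
Z + Y + C + N: cost 5 + 2 + 14 + 5 = 26 ≤ 30, payoff 7 + 18 + 12 + 4 = 41.
U + Z + Y + C: cost 6 + 5 + 2 + 14 = 27 ≤ 30, payoff 4 + 7 + 18 + 12 = 41.
The maximum payoff is 41; one optimal choice is Z, Y, C, and N.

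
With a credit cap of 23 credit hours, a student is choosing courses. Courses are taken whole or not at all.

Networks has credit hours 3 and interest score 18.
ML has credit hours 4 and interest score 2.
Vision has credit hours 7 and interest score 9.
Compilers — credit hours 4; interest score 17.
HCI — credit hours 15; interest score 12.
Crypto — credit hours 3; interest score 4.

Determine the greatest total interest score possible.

Treat it as a binary knapsack problem.
Networks + ML + Vision + Compilers + Crypto: credit hours 3 + 4 + 7 + 4 + 3 = 21 ≤ 23, interest score 18 + 2 + 9 + 17 + 4 = 50.
Networks + Vision + Compilers + Crypto: credit hours 3 + 7 + 4 + 3 = 17 ≤ 23, interest score 18 + 9 + 17 + 4 = 48.
Best is Networks, ML, Vision, Compilers, and Crypto with total interest score 50.

50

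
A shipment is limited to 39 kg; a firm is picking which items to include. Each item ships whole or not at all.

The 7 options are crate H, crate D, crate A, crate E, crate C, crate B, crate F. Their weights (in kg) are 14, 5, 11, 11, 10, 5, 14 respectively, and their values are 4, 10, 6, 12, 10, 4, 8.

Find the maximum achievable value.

38

Take crate D, crate A, crate E, and crate C: weight 5 + 11 + 11 + 10 = 37 ≤ 39, value 10 + 6 + 12 + 10 = 38.
No other feasible combination does better.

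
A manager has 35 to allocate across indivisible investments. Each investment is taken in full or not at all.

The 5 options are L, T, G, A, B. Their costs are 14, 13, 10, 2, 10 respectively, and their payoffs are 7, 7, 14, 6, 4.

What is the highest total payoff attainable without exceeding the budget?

31

This is a 0-1 knapsack instance.
Allowing fractional choices, the relaxed optimum would be about 32.0, but investments are indivisible.
T + G + A + B: cost 13 + 10 + 2 + 10 = 35 ≤ 35, payoff 7 + 14 + 6 + 4 = 31.
T + G + A: cost 13 + 10 + 2 = 25 ≤ 35, payoff 7 + 14 + 6 = 27.
Best is T, G, A, and B with total payoff 31.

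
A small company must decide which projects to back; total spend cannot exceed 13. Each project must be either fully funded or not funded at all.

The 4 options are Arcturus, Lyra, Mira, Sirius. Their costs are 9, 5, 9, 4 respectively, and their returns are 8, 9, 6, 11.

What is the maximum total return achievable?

20

Allowing fractional choices, the relaxed optimum would be about 23.6, but projects are indivisible.
Lyra + Sirius: cost 5 + 4 = 9 ≤ 13, return 9 + 11 = 20.
Arcturus + Sirius: cost 9 + 4 = 13 ≤ 13, return 8 + 11 = 19.
Best is Lyra and Sirius with total return 20.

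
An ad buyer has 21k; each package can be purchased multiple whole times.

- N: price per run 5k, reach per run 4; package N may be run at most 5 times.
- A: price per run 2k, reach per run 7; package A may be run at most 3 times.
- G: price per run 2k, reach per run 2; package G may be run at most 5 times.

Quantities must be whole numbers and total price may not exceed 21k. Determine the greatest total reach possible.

This is a bounded integer knapsack.
A has the best ratio (7/2); taking only A gives at most 3×7 = 21 (stopped by the supply cap of 3).
Mixing does better — 1×N, 3×A, and 5×G: price 21 ≤ 21, reach 1·4 + 3·7 + 5·2 = 35.

35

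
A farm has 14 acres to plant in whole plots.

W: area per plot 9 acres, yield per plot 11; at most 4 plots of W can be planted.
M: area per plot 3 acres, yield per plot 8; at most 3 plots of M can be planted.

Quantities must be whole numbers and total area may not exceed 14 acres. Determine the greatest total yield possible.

24

This is a bounded integer knapsack.
Take 3×M: area 9 ≤ 14, yield 3·8 = 24.
M has the best ratio (8/3) and is taken to its limit of 3; remaining capacity is filled optimally with the others.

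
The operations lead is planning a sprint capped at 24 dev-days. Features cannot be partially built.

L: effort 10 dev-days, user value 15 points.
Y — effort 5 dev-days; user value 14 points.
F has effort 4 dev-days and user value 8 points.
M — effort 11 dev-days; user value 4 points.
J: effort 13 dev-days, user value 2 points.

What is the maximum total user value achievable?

37

Allowing fractional choices, the relaxed optimum would be about 38.8, but features are indivisible.
L + Y + F: effort 10 + 5 + 4 = 19 ≤ 24, user value 15 + 14 + 8 = 37.
L + Y: effort 10 + 5 = 15 ≤ 24, user value 15 + 14 = 29.
Y + F + M: effort 5 + 4 + 11 = 20 ≤ 24, user value 14 + 8 + 4 = 26.
Best is L, Y, and F with total user value 37.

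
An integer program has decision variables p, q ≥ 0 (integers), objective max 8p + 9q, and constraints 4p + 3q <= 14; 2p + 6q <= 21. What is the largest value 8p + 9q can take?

35

Relaxing integrality, the LP optimum is 37.33 at (p,q) = (1.17, 3.11), which is not an integer point.
(p,q)=(1,3): 4·1+3·3=13≤14, 2·1+6·3=20≤21, objective 35.
(p,q)=(2,2): 4·2+3·2=14≤14, 2·2+6·2=16≤21, objective 34.
Maximum is 35 at (p,q)=(1,3).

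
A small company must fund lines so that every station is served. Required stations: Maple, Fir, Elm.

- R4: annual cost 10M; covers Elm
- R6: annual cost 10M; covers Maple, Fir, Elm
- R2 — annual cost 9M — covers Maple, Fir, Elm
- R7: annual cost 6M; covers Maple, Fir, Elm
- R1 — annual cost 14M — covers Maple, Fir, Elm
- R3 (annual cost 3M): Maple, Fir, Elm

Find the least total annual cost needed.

R3 alone covers Maple, Fir, Elm — every station.
Total annual cost: 3.

3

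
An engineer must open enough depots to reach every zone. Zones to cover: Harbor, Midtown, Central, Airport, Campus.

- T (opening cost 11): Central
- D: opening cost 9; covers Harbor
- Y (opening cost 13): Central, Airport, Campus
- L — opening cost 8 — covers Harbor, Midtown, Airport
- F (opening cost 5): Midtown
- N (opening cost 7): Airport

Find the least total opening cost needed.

21

Choose Y and L: together they cover Harbor, Midtown, Central, Airport, Campus — every zone.
Total opening cost: 13 + 8 = 21.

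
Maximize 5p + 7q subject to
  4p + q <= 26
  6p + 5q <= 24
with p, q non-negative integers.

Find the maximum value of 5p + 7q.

28

The continuous relaxation peaks at (0, 4.8) with value 33.60; rounding to a feasible lattice point costs some objective.
(p,q)=(0,4): 4·0+1·4=4≤26, 6·0+5·4=20≤24, objective 28.
(p,q)=(1,3): 4·1+1·3=7≤26, 6·1+5·3=21≤24, objective 26.
Maximum is 28 at (p,q)=(0,4).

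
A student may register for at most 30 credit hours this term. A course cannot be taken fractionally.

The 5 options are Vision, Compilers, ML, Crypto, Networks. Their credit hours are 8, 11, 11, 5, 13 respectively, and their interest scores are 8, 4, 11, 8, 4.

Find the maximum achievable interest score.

Allowing fractional choices, the relaxed optimum would be about 29.2, but courses are indivisible.
ML + Crypto + Networks: credit hours 11 + 5 + 13 = 29 ≤ 30, interest score 11 + 8 + 4 = 23.
Vision + ML + Crypto: credit hours 8 + 11 + 5 = 24 ≤ 30, interest score 8 + 11 + 8 = 27.
Compilers + ML + Crypto: credit hours 11 + 11 + 5 = 27 ≤ 30, interest score 4 + 11 + 8 = 23.
Best is Vision, ML, and Crypto with total interest score 27.

27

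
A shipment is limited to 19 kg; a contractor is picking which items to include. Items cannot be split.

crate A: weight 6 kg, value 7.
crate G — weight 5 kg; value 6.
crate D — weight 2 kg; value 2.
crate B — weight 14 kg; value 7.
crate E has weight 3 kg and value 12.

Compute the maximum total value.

Take crate A, crate G, crate D, and crate E: weight 6 + 5 + 2 + 3 = 16 ≤ 19, value 7 + 6 + 2 + 12 = 27.
No other feasible combination does better.

27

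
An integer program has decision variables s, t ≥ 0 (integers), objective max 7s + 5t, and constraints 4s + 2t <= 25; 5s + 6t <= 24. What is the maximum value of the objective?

28

Relaxing integrality, the LP optimum is 33.60 at (s,t) = (4.8, 0), which is not an integer point.
(s,t)=(4,0): 4·4+2·0=16≤25, 5·4+6·0=20≤24, objective 28.
(s,t)=(3,1): 4·3+2·1=14≤25, 5·3+6·1=21≤24, objective 26.
(s,t)=(3,0): 4·3+2·0=12≤25, 5·3+6·0=15≤24, objective 21.
Maximum is 28 at (s,t)=(4,0).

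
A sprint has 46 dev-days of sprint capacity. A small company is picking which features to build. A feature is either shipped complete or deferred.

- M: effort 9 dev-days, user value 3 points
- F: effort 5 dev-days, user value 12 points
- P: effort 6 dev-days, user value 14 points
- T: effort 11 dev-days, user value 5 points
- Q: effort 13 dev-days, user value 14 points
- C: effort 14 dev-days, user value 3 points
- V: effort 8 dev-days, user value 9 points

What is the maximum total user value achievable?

54

Allowing fractional choices, the relaxed optimum would be about 55.0, but features are indivisible.
F + P + T + Q + V: effort 5 + 6 + 11 + 13 + 8 = 43 ≤ 46, user value 12 + 14 + 5 + 14 + 9 = 54.
M + F + P + Q + V: effort 9 + 5 + 6 + 13 + 8 = 41 ≤ 46, user value 3 + 12 + 14 + 14 + 9 = 52.
Best is F, P, T, Q, and V with total user value 54.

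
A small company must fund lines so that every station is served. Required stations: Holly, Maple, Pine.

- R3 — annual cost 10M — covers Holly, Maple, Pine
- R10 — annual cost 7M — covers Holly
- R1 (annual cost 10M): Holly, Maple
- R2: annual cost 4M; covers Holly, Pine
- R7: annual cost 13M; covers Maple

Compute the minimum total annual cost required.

R3 alone covers Holly, Maple, Pine — every station.
Total annual cost: 10.

10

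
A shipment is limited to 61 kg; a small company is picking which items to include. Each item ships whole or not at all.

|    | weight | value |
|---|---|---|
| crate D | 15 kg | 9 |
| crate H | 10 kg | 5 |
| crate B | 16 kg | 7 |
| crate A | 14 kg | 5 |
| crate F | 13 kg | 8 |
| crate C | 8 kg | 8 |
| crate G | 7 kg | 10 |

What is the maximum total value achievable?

42

Allowing fractional choices, the relaxed optimum would be about 43.5, but items are indivisible.
crate D + crate H + crate F + crate C + crate G: weight 15 + 10 + 13 + 8 + 7 = 53 ≤ 61, value 9 + 5 + 8 + 8 + 10 = 40.
crate D + crate B + crate F + crate C + crate G: weight 15 + 16 + 13 + 8 + 7 = 59 ≤ 61, value 9 + 7 + 8 + 8 + 10 = 42.
Best is crate D, crate B, crate F, crate C, and crate G with total value 42.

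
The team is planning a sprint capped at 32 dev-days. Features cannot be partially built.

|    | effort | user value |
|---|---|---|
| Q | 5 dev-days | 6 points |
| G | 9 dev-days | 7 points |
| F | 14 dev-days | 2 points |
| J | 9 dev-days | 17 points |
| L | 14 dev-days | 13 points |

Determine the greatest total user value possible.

37

Allowing fractional choices, the relaxed optimum would be about 39.1, but features are indivisible.
Q + G + J: effort 5 + 9 + 9 = 23 ≤ 32, user value 6 + 7 + 17 = 30.
G + J + L: effort 9 + 9 + 14 = 32 ≤ 32, user value 7 + 17 + 13 = 37.
Q + J + L: effort 5 + 9 + 14 = 28 ≤ 32, user value 6 + 17 + 13 = 36.
Best is G, J, and L with total user value 37.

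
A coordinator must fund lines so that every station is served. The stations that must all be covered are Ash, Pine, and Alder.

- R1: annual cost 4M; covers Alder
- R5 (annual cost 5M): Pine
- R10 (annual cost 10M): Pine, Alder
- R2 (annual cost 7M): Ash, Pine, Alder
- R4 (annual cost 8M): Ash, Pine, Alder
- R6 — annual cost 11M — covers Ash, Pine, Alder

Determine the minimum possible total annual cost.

7

R2 alone covers Ash, Pine, Alder — every station.
Total annual cost: 7.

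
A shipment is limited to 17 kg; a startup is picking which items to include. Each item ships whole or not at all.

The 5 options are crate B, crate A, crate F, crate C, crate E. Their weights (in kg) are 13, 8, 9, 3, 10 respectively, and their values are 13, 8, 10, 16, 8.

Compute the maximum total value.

Treat it as a binary knapsack problem.
Allowing fractional choices, the relaxed optimum would be about 31.0, but items are indivisible.
crate A + crate C: weight 8 + 3 = 11 ≤ 17, value 8 + 16 = 24.
crate B + crate C: weight 13 + 3 = 16 ≤ 17, value 13 + 16 = 29.
crate F + crate C: weight 9 + 3 = 12 ≤ 17, value 10 + 16 = 26.
Best is crate B and crate C with total value 29.

29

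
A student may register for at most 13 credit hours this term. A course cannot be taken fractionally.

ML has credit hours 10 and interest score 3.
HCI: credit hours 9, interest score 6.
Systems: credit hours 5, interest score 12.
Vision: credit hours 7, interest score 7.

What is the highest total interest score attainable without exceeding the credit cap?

19

This is a 0-1 knapsack instance.
Allowing fractional choices, the relaxed optimum would be about 19.7, but courses are indivisible.
Systems: credit hours 5 ≤ 13, interest score 12.
Systems + Vision: credit hours 5 + 7 = 12 ≤ 13, interest score 12 + 7 = 19.
Vision: credit hours 7 ≤ 13, interest score 7.
Best is Systems and Vision with total interest score 19.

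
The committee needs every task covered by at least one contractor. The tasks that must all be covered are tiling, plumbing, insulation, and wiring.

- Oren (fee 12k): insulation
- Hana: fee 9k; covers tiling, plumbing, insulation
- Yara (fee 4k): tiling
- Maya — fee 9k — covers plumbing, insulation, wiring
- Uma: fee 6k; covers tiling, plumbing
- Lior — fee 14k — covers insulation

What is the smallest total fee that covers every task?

This is a weighted set-cover instance.
The greedy cost-per-new-task heuristic would pick Hana and Maya for 18, but a cheaper cover exists.
Choose Yara and Maya: together they cover tiling, plumbing, insulation, wiring — every task.
Total fee: 4 + 9 = 13.
No cover costs less than 13.

13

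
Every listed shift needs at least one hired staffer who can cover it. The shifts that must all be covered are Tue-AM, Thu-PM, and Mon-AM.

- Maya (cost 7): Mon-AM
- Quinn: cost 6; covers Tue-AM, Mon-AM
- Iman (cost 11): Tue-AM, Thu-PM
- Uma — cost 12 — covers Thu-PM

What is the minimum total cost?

17

Choose Quinn and Iman: together they cover Tue-AM, Thu-PM, Mon-AM — every shift.
Total cost: 6 + 11 = 17.
No cover costs less than 17.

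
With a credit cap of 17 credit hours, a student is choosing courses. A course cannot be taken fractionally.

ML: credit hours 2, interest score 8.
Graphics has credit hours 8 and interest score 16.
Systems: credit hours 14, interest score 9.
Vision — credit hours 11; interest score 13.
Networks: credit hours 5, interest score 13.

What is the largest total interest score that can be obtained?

37

Allowing fractional choices, the relaxed optimum would be about 39.4, but courses are indivisible.
Graphics + Networks: credit hours 8 + 5 = 13 ≤ 17, interest score 16 + 13 = 29.
ML + Graphics + Networks: credit hours 2 + 8 + 5 = 15 ≤ 17, interest score 8 + 16 + 13 = 37.
Best is ML, Graphics, and Networks with total interest score 37.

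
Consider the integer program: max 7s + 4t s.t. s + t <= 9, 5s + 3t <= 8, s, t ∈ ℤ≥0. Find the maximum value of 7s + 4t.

Relaxing integrality, the LP optimum is 11.20 at (s,t) = (1.6, 0), which is not an integer point.
(s,t)=(1,1): 1·1+1·1=2≤9, 5·1+3·1=8≤8, objective 11.
(s,t)=(0,2): 1·0+1·2=2≤9, 5·0+3·2=6≤8, objective 8.
(s,t)=(1,0): 1·1+1·0=1≤9, 5·1+3·0=5≤8, objective 7.
No feasible integer point exceeds 11.

11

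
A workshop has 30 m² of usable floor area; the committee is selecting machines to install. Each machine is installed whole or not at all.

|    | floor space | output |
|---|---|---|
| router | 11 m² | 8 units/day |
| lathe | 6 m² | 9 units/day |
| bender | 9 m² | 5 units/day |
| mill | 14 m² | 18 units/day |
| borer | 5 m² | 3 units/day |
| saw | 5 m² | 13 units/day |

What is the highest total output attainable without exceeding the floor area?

Allowing fractional choices, the relaxed optimum would be about 43.6, but machines are indivisible.
lathe + mill + borer + saw: floor space 6 + 14 + 5 + 5 = 30 ≤ 30, output 9 + 18 + 3 + 13 = 43.
lathe + mill + saw: floor space 6 + 14 + 5 = 25 ≤ 30, output 9 + 18 + 13 = 40.
Best is lathe, mill, borer, and saw with total output 43.

43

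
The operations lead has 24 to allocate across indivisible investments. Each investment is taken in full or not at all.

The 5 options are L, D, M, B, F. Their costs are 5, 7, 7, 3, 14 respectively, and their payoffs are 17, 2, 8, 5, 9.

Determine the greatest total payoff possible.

32

L + M + B: cost 5 + 7 + 3 = 15 ≤ 24, payoff 17 + 8 + 5 = 30.
L + D + M + B: cost 5 + 7 + 7 + 3 = 22 ≤ 24, payoff 17 + 2 + 8 + 5 = 32.
L + B + F: cost 5 + 3 + 14 = 22 ≤ 24, payoff 17 + 5 + 9 = 31.
Best is L, D, M, and B with total payoff 32.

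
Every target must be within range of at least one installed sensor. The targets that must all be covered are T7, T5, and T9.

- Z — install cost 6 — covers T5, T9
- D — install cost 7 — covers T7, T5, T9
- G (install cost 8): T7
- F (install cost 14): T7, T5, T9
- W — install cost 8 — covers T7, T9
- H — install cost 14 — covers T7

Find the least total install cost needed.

D alone covers T7, T5, T9 — every target.
Total install cost: 7.

7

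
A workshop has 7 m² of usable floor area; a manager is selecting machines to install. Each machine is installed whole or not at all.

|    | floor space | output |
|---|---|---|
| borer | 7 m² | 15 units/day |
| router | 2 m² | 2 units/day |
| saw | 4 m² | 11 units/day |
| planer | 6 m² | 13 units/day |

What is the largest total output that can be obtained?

This is an integer program with binary decision variables.
planer: floor space 6 ≤ 7, output 13.
borer: floor space 7 ≤ 7, output 15.
router + saw: floor space 2 + 4 = 6 ≤ 7, output 2 + 11 = 13.
Best is borer with total output 15.

15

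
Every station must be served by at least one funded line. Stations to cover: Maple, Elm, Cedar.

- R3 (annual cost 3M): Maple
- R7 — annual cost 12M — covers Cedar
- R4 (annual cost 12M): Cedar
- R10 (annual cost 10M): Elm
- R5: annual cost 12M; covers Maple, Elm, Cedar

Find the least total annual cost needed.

The greedy cost-per-new-station heuristic would pick R3 and R5 for 15, but a cheaper cover exists.
R5 alone covers Maple, Elm, Cedar — every station.
Total annual cost: 12.
No cover costs less than 12.

12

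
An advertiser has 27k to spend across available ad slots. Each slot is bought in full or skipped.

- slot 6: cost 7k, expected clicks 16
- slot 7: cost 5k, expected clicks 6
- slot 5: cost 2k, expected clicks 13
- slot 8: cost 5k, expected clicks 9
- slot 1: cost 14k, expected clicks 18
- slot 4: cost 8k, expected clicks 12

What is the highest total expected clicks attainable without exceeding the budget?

Treat it as a binary knapsack problem.
Take slot 6, slot 7, slot 5, slot 8, and slot 4: cost 7 + 5 + 2 + 5 + 8 = 27 ≤ 27, expected clicks 16 + 6 + 13 + 9 + 12 = 56.
No other feasible combination does better.

56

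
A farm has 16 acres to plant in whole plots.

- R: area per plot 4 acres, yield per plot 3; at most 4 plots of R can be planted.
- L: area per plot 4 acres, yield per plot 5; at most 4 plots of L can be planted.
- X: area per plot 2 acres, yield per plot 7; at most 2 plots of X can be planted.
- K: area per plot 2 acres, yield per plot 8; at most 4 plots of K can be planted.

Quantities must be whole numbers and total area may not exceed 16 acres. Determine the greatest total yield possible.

51

This is a bounded integer knapsack.
K has the best ratio (8/2); taking only K gives at most 4×8 = 32 (stopped by the supply cap of 4).
Mixing does better — 1×L, 2×X, and 4×K: area 16 ≤ 16, yield 1·5 + 2·7 + 4·8 = 51.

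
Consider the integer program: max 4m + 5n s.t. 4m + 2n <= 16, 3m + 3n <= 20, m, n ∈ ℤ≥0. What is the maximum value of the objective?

(m,n)=(0,6): 4·0+2·6=12≤16, 3·0+3·6=18≤20, objective 30.
(m,n)=(1,5): 4·1+2·5=14≤16, 3·1+3·5=18≤20, objective 29.
The best lattice point is (0,6), giving 30.

30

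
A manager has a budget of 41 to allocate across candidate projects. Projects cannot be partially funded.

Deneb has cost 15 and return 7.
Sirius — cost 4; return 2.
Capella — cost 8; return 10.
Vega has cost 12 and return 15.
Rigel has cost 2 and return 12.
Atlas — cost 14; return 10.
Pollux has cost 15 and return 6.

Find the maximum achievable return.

This is an integer program with binary decision variables.
Sirius + Capella + Vega + Rigel + Atlas: cost 4 + 8 + 12 + 2 + 14 = 40 ≤ 41, return 2 + 10 + 15 + 12 + 10 = 49.
Deneb + Sirius + Capella + Vega + Rigel: cost 15 + 4 + 8 + 12 + 2 = 41 ≤ 41, return 7 + 2 + 10 + 15 + 12 = 46.
Capella + Vega + Rigel + Atlas: cost 8 + 12 + 2 + 14 = 36 ≤ 41, return 10 + 15 + 12 + 10 = 47.
Best is Sirius, Capella, Vega, Rigel, and Atlas with total return 49.

49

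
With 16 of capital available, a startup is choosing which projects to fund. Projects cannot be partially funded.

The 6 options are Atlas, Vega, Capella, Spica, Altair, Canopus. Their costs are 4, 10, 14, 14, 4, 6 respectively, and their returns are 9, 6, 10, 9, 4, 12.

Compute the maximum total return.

25

Atlas + Altair + Canopus: cost 4 + 4 + 6 = 14 ≤ 16, return 9 + 4 + 12 = 25.
Atlas + Canopus: cost 4 + 6 = 10 ≤ 16, return 9 + 12 = 21.
Vega + Canopus: cost 10 + 6 = 16 ≤ 16, return 6 + 12 = 18.
Best is Atlas, Altair, and Canopus with total return 25.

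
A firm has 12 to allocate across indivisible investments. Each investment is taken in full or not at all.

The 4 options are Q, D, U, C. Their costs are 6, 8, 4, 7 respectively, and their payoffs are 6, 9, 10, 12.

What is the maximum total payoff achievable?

This is an integer program with binary decision variables.
Take U and C: cost 4 + 7 = 11 ≤ 12, payoff 10 + 12 = 22.
No other feasible combination does better.

22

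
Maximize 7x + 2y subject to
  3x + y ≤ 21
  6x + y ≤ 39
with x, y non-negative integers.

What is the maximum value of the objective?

48

(x,y)=(6,3): 3·6+1·3=21≤21, 6·6+1·3=39≤39, objective 48.
(x,y)=(6,2): 3·6+1·2=20≤21, 6·6+1·2=38≤39, objective 46.
(x,y)=(5,4): 3·5+1·4=19≤21, 6·5+1·4=34≤39, objective 43.
Maximum is 48 at (x,y)=(6,3).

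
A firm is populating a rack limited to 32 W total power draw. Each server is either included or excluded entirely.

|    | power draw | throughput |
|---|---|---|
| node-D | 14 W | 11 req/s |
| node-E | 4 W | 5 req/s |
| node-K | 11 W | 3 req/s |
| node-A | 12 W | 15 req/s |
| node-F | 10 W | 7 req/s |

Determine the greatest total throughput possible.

Allowing fractional choices, the relaxed optimum would be about 32.4, but servers are indivisible.
node-E + node-A + node-F: power draw 4 + 12 + 10 = 26 ≤ 32, throughput 5 + 15 + 7 = 27.
node-D + node-E + node-A: power draw 14 + 4 + 12 = 30 ≤ 32, throughput 11 + 5 + 15 = 31.
node-D + node-A: power draw 14 + 12 = 26 ≤ 32, throughput 11 + 15 = 26.
Best is node-D, node-E, and node-A with total throughput 31.

31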